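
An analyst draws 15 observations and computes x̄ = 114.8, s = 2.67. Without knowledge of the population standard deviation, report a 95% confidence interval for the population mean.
(113.32, 116.28)

t-interval (σ unknown):
df = n - 1 = 14
t* = 2.145 for 95% confidence

Margin of error = t* · s/√n = 2.145 · 2.67/√15 = 1.48

CI: (113.32, 116.28)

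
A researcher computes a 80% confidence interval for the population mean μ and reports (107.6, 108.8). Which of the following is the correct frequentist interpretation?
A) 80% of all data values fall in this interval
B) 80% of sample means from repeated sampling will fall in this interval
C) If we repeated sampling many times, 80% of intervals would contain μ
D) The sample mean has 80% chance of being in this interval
C

A) Wrong — a CI is about the parameter μ, not individual data values.
B) Wrong — coverage applies to intervals containing μ, not to future x̄ values.
C) Correct — this is the frequentist long-run coverage interpretation.
D) Wrong — x̄ is observed and sits in the interval by construction.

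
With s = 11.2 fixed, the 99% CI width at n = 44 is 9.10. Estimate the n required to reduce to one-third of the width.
n ≈ 396

CI width ∝ 1/√n
To reduce width by factor 3, need √n to grow by 3 → need 3² = 9 times as many samples.

Current: n = 44, width = 9.10
New: n = 396, width ≈ 2.91

Width reduced by factor of 9.10/2.91 = 3.13.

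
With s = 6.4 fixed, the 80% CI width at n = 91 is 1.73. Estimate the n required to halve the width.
n ≈ 364

CI width ∝ 1/√n
To reduce width by factor 2, need √n to grow by 2 → need 2² = 4 times as many samples.

Current: n = 91, width = 1.73
New: n = 364, width ≈ 0.86

Width reduced by factor of 1.73/0.86 = 2.01.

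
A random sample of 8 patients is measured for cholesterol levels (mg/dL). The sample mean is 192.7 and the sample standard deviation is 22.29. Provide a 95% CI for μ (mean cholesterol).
(174.06, 211.34)

t-interval (σ unknown):
df = n - 1 = 7
t* = 2.365 for 95% confidence

Margin of error = t* · s/√n = 2.365 · 22.29/√8 = 18.64

CI: (174.06, 211.34)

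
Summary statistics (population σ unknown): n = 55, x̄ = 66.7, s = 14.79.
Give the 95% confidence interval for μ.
(62.70, 70.70)

t-interval (σ unknown):
df = n - 1 = 54
t* = 2.005 for 95% confidence

Margin of error = t* · s/√n = 2.005 · 14.79/√55 = 4.00

CI: (62.70, 70.70)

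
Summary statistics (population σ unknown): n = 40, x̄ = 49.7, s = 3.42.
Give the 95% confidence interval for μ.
(48.61, 50.79)

t-interval (σ unknown):
df = n - 1 = 39
t* = 2.023 for 95% confidence

Margin of error = t* · s/√n = 2.023 · 3.42/√40 = 1.09

CI: (48.61, 50.79)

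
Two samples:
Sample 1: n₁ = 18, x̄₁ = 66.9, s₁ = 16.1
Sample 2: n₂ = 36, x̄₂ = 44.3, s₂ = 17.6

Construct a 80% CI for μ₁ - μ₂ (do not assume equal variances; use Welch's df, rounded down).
(16.34, 28.86)

Difference: x̄₁ - x̄₂ = 22.60
SE = √(s₁²/n₁ + s₂²/n₂) = √(16.1²/18 + 17.6²/36) = 4.7964
df = 36.97 → 36 (Welch–Satterthwaite, rounded down)
t* = 1.306

CI: 22.60 ± 1.306 · 4.7964 = 22.60 ± 6.26 = (16.34, 28.86)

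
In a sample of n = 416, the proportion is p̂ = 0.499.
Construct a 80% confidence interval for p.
(0.468, 0.530)

Proportion CI:
SE = √(p̂(1-p̂)/n) = √(0.499 · 0.501 / 416) = 0.02451

z* = 1.282
Margin = z* · SE = 1.282 · 0.02451 = 0.0314

CI: 0.499 ± 0.0314 = (0.468, 0.530)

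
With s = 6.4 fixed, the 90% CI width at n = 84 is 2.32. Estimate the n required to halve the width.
n ≈ 336

CI width ∝ 1/√n
To reduce width by factor 2, need √n to grow by 2 → need 2² = 4 times as many samples.

Current: n = 84, width = 2.32
New: n = 336, width ≈ 1.15

Width reduced by factor of 2.32/1.15 = 2.02.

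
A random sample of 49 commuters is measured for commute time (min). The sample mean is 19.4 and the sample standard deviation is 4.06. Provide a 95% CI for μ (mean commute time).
(18.23, 20.57)

t-interval (σ unknown):
df = n - 1 = 48
t* = 2.011 for 95% confidence

Margin of error = t* · s/√n = 2.011 · 4.06/√49 = 1.17

CI: (18.23, 20.57)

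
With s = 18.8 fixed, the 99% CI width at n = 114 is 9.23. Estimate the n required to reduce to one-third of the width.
n ≈ 1026

CI width ∝ 1/√n
To reduce width by factor 3, need √n to grow by 3 → need 3² = 9 times as many samples.

Current: n = 114, width = 9.23
New: n = 1026, width ≈ 3.03

Width reduced by factor of 9.23/3.03 = 3.05.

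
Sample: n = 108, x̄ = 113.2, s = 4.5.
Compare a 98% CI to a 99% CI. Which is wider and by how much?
99% CI is wider by 0.22

df = 107
98% CI: t* = 2.362, (112.18, 114.22), width = 2 · t* · s/√n = 2.05
99% CI: t* = 2.623, (112.06, 114.34), width = 2 · t* · s/√n = 2.27

The 99% CI is wider by 2.27 - 2.05 = 0.22.
Higher confidence requires a wider interval.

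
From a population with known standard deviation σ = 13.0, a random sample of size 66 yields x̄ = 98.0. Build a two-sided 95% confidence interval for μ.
(94.86, 101.14)

z-interval (σ known):
z* = 1.960 for 95% confidence

Margin of error = z* · σ/√n = 1.960 · 13.0/√66 = 3.14

CI: (98.0 - 3.14, 98.0 + 3.14) = (94.86, 101.14)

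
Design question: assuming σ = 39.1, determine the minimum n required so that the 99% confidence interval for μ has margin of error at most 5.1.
n ≥ 391

For margin E ≤ 5.1:
n ≥ (z* · σ / E)²
n ≥ (2.576 · 39.1 / 5.1)²
n ≥ 390.04

Minimum n = 391 (rounding up)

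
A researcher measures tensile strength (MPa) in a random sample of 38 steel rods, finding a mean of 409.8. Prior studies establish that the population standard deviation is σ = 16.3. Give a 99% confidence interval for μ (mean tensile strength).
(402.99, 416.61)

z-interval (σ known):
z* = 2.576 for 99% confidence

Margin of error = z* · σ/√n = 2.576 · 16.3/√38 = 6.81

CI: (409.8 - 6.81, 409.8 + 6.81) = (402.99, 416.61)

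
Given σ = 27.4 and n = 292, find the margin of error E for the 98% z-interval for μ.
Margin of error = 3.73

Margin of error = z* · σ/√n
= 2.326 · 27.4/√292
= 2.326 · 27.4/17.0880
= 3.73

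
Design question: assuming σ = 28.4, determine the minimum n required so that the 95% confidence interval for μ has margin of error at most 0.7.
n ≥ 6324

For margin E ≤ 0.7:
n ≥ (z* · σ / E)²
n ≥ (1.960 · 28.4 / 0.7)²
n ≥ 6323.43

Minimum n = 6324 (rounding up)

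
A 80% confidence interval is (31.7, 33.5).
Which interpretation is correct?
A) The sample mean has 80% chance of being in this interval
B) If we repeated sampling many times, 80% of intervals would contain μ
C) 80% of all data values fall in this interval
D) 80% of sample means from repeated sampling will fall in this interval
B

A) Wrong — x̄ is observed and sits in the interval by construction.
B) Correct — this is the frequentist long-run coverage interpretation.
C) Wrong — a CI is about the parameter μ, not individual data values.
D) Wrong — coverage applies to intervals containing μ, not to future x̄ values.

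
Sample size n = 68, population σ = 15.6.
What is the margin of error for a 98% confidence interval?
Margin of error = 4.40

Margin of error = z* · σ/√n
= 2.326 · 15.6/√68
= 2.326 · 15.6/8.2462
= 4.40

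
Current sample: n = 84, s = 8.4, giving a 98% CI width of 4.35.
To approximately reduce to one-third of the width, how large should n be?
n ≈ 756

CI width ∝ 1/√n
To reduce width by factor 3, need √n to grow by 3 → need 3² = 9 times as many samples.

Current: n = 84, width = 4.35
New: n = 756, width ≈ 1.42

Width reduced by factor of 4.35/1.42 = 3.06.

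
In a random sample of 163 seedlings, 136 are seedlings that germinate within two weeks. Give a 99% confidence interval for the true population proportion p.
(0.759, 0.909)

Proportion CI:
p̂ = 136/163 = 0.83436
SE = √(p̂(1-p̂)/n) = √(0.83436 · 0.16564 / 163) = 0.02912

z* = 2.576
Margin = z* · SE = 2.576 · 0.02912 = 0.0750

CI: 0.83436 ± 0.0750 = (0.759, 0.909)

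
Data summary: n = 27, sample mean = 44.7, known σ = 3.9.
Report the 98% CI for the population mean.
(42.95, 46.45)

z-interval (σ known):
z* = 2.326 for 98% confidence

Margin of error = z* · σ/√n = 2.326 · 3.9/√27 = 1.75

CI: (44.7 - 1.75, 44.7 + 1.75) = (42.95, 46.45)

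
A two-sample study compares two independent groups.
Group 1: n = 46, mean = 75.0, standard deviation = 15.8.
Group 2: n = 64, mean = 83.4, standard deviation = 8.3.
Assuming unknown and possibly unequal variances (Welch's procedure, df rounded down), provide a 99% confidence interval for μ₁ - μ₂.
(-15.18, -1.62)

Difference: x̄₁ - x̄₂ = -8.40
SE = √(s₁²/n₁ + s₂²/n₂) = √(15.8²/46 + 8.3²/64) = 2.5502
df = 62.86 → 62 (Welch–Satterthwaite, rounded down)
t* = 2.657

CI: -8.40 ± 2.657 · 2.5502 = -8.40 ± 6.78 = (-15.18, -1.62)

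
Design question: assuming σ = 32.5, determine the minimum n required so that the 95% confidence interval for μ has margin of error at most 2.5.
n ≥ 650

For margin E ≤ 2.5:
n ≥ (z* · σ / E)²
n ≥ (1.960 · 32.5 / 2.5)²
n ≥ 649.23

Minimum n = 650 (rounding up)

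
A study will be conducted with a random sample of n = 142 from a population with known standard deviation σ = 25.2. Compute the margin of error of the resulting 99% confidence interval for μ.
Margin of error = 5.45

Margin of error = z* · σ/√n
= 2.576 · 25.2/√142
= 2.576 · 25.2/11.9164
= 5.45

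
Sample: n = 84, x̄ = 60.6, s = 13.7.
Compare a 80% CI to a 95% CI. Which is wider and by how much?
95% CI is wider by 2.09

df = 83
80% CI: t* = 1.292, (58.67, 62.53), width = 2 · t* · s/√n = 3.86
95% CI: t* = 1.989, (57.63, 63.57), width = 2 · t* · s/√n = 5.95

The 95% CI is wider by 5.95 - 3.86 = 2.09.
Higher confidence requires a wider interval.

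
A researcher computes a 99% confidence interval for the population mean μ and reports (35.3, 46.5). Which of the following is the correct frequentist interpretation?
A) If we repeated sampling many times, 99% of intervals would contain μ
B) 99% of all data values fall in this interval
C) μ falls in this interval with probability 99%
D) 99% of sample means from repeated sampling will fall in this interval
A

A) Correct — this is the frequentist long-run coverage interpretation.
B) Wrong — a CI is about the parameter μ, not individual data values.
C) Wrong — μ is fixed; the randomness lives in the interval, not in μ.
D) Wrong — coverage applies to intervals containing μ, not to future x̄ values.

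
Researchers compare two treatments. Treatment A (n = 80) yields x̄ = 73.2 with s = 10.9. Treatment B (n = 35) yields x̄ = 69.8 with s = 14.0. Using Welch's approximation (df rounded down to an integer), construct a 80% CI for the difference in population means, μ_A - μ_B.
(-0.06, 6.86)

Difference: x̄₁ - x̄₂ = 3.40
SE = √(s₁²/n₁ + s₂²/n₂) = √(10.9²/80 + 14.0²/35) = 2.6618
df = 52.83 → 52 (Welch–Satterthwaite, rounded down)
t* = 1.298

CI: 3.40 ± 1.298 · 2.6618 = 3.40 ± 3.46 = (-0.06, 6.86)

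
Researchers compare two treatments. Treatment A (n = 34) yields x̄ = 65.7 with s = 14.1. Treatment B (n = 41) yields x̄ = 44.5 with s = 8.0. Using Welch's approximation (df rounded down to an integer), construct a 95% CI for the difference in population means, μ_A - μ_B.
(15.73, 26.67)

Difference: x̄₁ - x̄₂ = 21.20
SE = √(s₁²/n₁ + s₂²/n₂) = √(14.1²/34 + 8.0²/41) = 2.7218
df = 50.03 → 50 (Welch–Satterthwaite, rounded down)
t* = 2.009

CI: 21.20 ± 2.009 · 2.7218 = 21.20 ± 5.47 = (15.73, 26.67)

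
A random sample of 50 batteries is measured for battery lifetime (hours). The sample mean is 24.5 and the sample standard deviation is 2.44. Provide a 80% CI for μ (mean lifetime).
(24.05, 24.95)

t-interval (σ unknown):
df = n - 1 = 49
t* = 1.299 for 80% confidence

Margin of error = t* · s/√n = 1.299 · 2.44/√50 = 0.45

CI: (24.05, 24.95)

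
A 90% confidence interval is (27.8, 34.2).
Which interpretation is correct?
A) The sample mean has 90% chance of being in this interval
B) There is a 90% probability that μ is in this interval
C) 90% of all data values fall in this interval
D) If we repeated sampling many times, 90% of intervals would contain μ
D

A) Wrong — x̄ is observed and sits in the interval by construction.
B) Wrong — μ is fixed; the randomness lives in the interval, not in μ.
C) Wrong — a CI is about the parameter μ, not individual data values.
D) Correct — this is the frequentist long-run coverage interpretation.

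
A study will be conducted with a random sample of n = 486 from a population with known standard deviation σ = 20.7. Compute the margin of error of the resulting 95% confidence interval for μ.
Margin of error = 1.84

Margin of error = z* · σ/√n
= 1.960 · 20.7/√486
= 1.960 · 20.7/22.0454
= 1.84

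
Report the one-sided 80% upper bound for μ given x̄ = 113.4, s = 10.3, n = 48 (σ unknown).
μ ≤ 114.66

Upper bound (one-sided):
t* = 0.849 (one-sided for 80%)
Upper bound = x̄ + t* · s/√n = 113.4 + 0.849 · 10.3/√48 = 114.66

We are 80% confident that μ ≤ 114.66.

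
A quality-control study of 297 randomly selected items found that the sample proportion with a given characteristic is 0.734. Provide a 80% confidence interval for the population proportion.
(0.701, 0.767)

Proportion CI:
SE = √(p̂(1-p̂)/n) = √(0.734 · 0.266 / 297) = 0.02564

z* = 1.282
Margin = z* · SE = 1.282 · 0.02564 = 0.0329

CI: 0.734 ± 0.0329 = (0.701, 0.767)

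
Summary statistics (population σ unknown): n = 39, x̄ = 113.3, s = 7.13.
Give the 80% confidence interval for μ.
(111.81, 114.79)

t-interval (σ unknown):
df = n - 1 = 38
t* = 1.304 for 80% confidence

Margin of error = t* · s/√n = 1.304 · 7.13/√39 = 1.49

CI: (111.81, 114.79)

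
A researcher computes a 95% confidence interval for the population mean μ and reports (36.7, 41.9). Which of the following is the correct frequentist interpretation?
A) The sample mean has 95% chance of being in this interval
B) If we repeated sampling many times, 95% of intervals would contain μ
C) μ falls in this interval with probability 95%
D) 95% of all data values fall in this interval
B

A) Wrong — x̄ is observed and sits in the interval by construction.
B) Correct — this is the frequentist long-run coverage interpretation.
C) Wrong — μ is fixed; the randomness lives in the interval, not in μ.
D) Wrong — a CI is about the parameter μ, not individual data values.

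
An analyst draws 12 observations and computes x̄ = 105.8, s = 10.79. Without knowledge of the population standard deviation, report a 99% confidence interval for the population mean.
(96.13, 115.47)

t-interval (σ unknown):
df = n - 1 = 11
t* = 3.106 for 99% confidence

Margin of error = t* · s/√n = 3.106 · 10.79/√12 = 9.67

CI: (96.13, 115.47)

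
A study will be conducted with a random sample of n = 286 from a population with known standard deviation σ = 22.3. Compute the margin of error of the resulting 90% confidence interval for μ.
Margin of error = 2.17

Margin of error = z* · σ/√n
= 1.645 · 22.3/√286
= 1.645 · 22.3/16.9115
= 2.17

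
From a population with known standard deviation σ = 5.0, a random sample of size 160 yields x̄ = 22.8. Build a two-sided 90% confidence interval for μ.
(22.15, 23.45)

z-interval (σ known):
z* = 1.645 for 90% confidence

Margin of error = z* · σ/√n = 1.645 · 5.0/√160 = 0.65

CI: (22.8 - 0.65, 22.8 + 0.65) = (22.15, 23.45)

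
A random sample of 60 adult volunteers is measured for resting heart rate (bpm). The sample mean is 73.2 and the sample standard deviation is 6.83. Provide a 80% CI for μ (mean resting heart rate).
(72.06, 74.34)

t-interval (σ unknown):
df = n - 1 = 59
t* = 1.296 for 80% confidence

Margin of error = t* · s/√n = 1.296 · 6.83/√60 = 1.14

CI: (72.06, 74.34)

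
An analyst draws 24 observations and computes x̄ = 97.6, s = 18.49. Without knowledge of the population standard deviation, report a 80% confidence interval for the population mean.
(92.62, 102.58)

t-interval (σ unknown):
df = n - 1 = 23
t* = 1.319 for 80% confidence

Margin of error = t* · s/√n = 1.319 · 18.49/√24 = 4.98

CI: (92.62, 102.58)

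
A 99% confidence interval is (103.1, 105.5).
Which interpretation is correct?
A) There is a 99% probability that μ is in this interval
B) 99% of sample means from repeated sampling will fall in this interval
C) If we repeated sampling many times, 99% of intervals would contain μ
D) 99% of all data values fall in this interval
C

A) Wrong — μ is fixed; the randomness lives in the interval, not in μ.
B) Wrong — coverage applies to intervals containing μ, not to future x̄ values.
C) Correct — this is the frequentist long-run coverage interpretation.
D) Wrong — a CI is about the parameter μ, not individual data values.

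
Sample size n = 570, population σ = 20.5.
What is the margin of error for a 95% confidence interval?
Margin of error = 1.68

Margin of error = z* · σ/√n
= 1.960 · 20.5/√570
= 1.960 · 20.5/23.8747
= 1.68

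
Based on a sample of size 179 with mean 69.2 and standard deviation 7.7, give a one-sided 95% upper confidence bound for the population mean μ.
μ ≤ 70.15

Upper bound (one-sided):
t* = 1.653 (one-sided for 95%)
Upper bound = x̄ + t* · s/√n = 69.2 + 1.653 · 7.7/√179 = 70.15

We are 95% confident that μ ≤ 70.15.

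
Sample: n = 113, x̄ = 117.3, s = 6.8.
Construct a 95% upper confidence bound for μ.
μ ≤ 118.36

Upper bound (one-sided):
t* = 1.659 (one-sided for 95%)
Upper bound = x̄ + t* · s/√n = 117.3 + 1.659 · 6.8/√113 = 118.36

We are 95% confident that μ ≤ 118.36.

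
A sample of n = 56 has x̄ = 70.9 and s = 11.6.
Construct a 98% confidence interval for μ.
(67.19, 74.61)

t-interval (σ unknown):
df = n - 1 = 55
t* = 2.396 for 98% confidence

Margin of error = t* · s/√n = 2.396 · 11.6/√56 = 3.71

CI: (67.19, 74.61)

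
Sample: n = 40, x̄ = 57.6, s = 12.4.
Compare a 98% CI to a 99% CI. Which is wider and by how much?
99% CI is wider by 1.11

df = 39
98% CI: t* = 2.426, (52.84, 62.36), width = 2 · t* · s/√n = 9.51
99% CI: t* = 2.708, (52.29, 62.91), width = 2 · t* · s/√n = 10.62

The 99% CI is wider by 10.62 - 9.51 = 1.11.
Higher confidence requires a wider interval.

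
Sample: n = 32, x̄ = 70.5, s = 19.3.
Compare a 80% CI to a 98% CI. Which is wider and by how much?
98% CI is wider by 7.81

df = 31
80% CI: t* = 1.309, (66.03, 74.97), width = 2 · t* · s/√n = 8.93
98% CI: t* = 2.453, (62.13, 78.87), width = 2 · t* · s/√n = 16.74

The 98% CI is wider by 16.74 - 8.93 = 7.81.
Higher confidence requires a wider interval.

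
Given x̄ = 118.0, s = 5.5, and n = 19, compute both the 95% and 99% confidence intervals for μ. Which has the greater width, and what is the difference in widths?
99% CI is wider by 1.96

df = 18
95% CI: t* = 2.101, (115.35, 120.65), width = 2 · t* · s/√n = 5.30
99% CI: t* = 2.878, (114.37, 121.63), width = 2 · t* · s/√n = 7.26

The 99% CI is wider by 7.26 - 5.30 = 1.96.
Higher confidence requires a wider interval.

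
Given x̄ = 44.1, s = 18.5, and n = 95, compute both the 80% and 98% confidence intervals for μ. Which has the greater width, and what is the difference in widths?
98% CI is wider by 4.09

df = 94
80% CI: t* = 1.291, (41.65, 46.55), width = 2 · t* · s/√n = 4.90
98% CI: t* = 2.367, (39.61, 48.59), width = 2 · t* · s/√n = 8.99

The 98% CI is wider by 8.99 - 4.90 = 4.09.
Higher confidence requires a wider interval.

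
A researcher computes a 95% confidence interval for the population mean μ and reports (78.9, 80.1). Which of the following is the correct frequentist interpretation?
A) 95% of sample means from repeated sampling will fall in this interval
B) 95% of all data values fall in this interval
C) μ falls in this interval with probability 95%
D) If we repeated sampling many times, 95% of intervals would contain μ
D

A) Wrong — coverage applies to intervals containing μ, not to future x̄ values.
B) Wrong — a CI is about the parameter μ, not individual data values.
C) Wrong — μ is fixed; the randomness lives in the interval, not in μ.
D) Correct — this is the frequentist long-run coverage interpretation.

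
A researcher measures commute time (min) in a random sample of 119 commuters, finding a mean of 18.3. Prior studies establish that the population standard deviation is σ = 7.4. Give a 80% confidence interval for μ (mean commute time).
(17.43, 19.17)

z-interval (σ known):
z* = 1.282 for 80% confidence

Margin of error = z* · σ/√n = 1.282 · 7.4/√119 = 0.87

CI: (18.3 - 0.87, 18.3 + 0.87) = (17.43, 19.17)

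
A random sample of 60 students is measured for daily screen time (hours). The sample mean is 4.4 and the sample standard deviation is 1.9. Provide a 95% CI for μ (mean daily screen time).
(3.91, 4.89)

t-interval (σ unknown):
df = n - 1 = 59
t* = 2.001 for 95% confidence

Margin of error = t* · s/√n = 2.001 · 1.9/√60 = 0.49

CI: (3.91, 4.89)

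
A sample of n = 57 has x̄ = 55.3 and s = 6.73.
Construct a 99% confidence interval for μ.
(52.92, 57.68)

t-interval (σ unknown):
df = n - 1 = 56
t* = 2.667 for 99% confidence

Margin of error = t* · s/√n = 2.667 · 6.73/√57 = 2.38

CI: (52.92, 57.68)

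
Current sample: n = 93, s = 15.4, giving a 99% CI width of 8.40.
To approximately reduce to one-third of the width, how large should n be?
n ≈ 837

CI width ∝ 1/√n
To reduce width by factor 3, need √n to grow by 3 → need 3² = 9 times as many samples.

Current: n = 93, width = 8.40
New: n = 837, width ≈ 2.75

Width reduced by factor of 8.40/2.75 = 3.05.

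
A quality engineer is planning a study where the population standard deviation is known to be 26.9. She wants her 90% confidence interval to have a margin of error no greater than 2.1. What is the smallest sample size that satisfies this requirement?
n ≥ 445

For margin E ≤ 2.1:
n ≥ (z* · σ / E)²
n ≥ (1.645 · 26.9 / 2.1)²
n ≥ 444.02

Minimum n = 445 (rounding up)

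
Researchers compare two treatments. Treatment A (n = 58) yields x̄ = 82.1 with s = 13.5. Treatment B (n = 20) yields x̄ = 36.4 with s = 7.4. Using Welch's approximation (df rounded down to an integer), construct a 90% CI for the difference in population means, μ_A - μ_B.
(41.65, 49.75)

Difference: x̄₁ - x̄₂ = 45.70
SE = √(s₁²/n₁ + s₂²/n₂) = √(13.5²/58 + 7.4²/20) = 2.4249
df = 60.90 → 60 (Welch–Satterthwaite, rounded down)
t* = 1.671

CI: 45.70 ± 1.671 · 2.4249 = 45.70 ± 4.05 = (41.65, 49.75)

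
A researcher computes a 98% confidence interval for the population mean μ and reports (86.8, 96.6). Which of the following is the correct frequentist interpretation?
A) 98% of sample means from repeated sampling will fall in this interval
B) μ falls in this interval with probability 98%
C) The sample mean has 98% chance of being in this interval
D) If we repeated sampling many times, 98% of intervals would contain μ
D

A) Wrong — coverage applies to intervals containing μ, not to future x̄ values.
B) Wrong — μ is fixed; the randomness lives in the interval, not in μ.
C) Wrong — x̄ is observed and sits in the interval by construction.
D) Correct — this is the frequentist long-run coverage interpretation.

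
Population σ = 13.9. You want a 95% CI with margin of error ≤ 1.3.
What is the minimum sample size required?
n ≥ 440

For margin E ≤ 1.3:
n ≥ (z* · σ / E)²
n ≥ (1.960 · 13.9 / 1.3)²
n ≥ 439.19

Minimum n = 440 (rounding up)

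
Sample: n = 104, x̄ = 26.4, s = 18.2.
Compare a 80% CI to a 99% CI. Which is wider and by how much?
99% CI is wider by 4.77

df = 103
80% CI: t* = 1.290, (24.10, 28.70), width = 2 · t* · s/√n = 4.60
99% CI: t* = 2.624, (21.72, 31.08), width = 2 · t* · s/√n = 9.37

The 99% CI is wider by 9.37 - 4.60 = 4.77.
Higher confidence requires a wider interval.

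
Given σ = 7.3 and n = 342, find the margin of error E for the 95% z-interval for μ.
Margin of error = 0.77

Margin of error = z* · σ/√n
= 1.960 · 7.3/√342
= 1.960 · 7.3/18.4932
= 0.77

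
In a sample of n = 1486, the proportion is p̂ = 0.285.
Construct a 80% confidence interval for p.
(0.270, 0.300)

Proportion CI:
SE = √(p̂(1-p̂)/n) = √(0.285 · 0.715 / 1486) = 0.01171

z* = 1.282
Margin = z* · SE = 1.282 · 0.01171 = 0.0150

CI: 0.285 ± 0.0150 = (0.270, 0.300)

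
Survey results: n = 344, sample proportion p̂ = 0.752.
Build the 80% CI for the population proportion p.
(0.722, 0.782)

Proportion CI:
SE = √(p̂(1-p̂)/n) = √(0.752 · 0.248 / 344) = 0.02328

z* = 1.282
Margin = z* · SE = 1.282 · 0.02328 = 0.0298

CI: 0.752 ± 0.0298 = (0.722, 0.782)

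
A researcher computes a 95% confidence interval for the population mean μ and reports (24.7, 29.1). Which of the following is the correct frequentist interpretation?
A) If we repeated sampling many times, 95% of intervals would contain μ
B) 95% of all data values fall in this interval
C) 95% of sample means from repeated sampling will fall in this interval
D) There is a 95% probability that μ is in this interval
A

A) Correct — this is the frequentist long-run coverage interpretation.
B) Wrong — a CI is about the parameter μ, not individual data values.
C) Wrong — coverage applies to intervals containing μ, not to future x̄ values.
D) Wrong — μ is fixed; the randomness lives in the interval, not in μ.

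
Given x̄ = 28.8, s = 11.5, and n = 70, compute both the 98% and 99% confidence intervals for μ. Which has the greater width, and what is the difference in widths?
99% CI is wider by 0.73

df = 69
98% CI: t* = 2.382, (25.53, 32.07), width = 2 · t* · s/√n = 6.55
99% CI: t* = 2.649, (25.16, 32.44), width = 2 · t* · s/√n = 7.28

The 99% CI is wider by 7.28 - 6.55 = 0.73.
Higher confidence requires a wider interval.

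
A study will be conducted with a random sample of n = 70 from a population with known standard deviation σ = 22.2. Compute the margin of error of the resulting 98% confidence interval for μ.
Margin of error = 6.17

Margin of error = z* · σ/√n
= 2.326 · 22.2/√70
= 2.326 · 22.2/8.3666
= 6.17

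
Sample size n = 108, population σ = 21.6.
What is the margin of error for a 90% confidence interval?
Margin of error = 3.42

Margin of error = z* · σ/√n
= 1.645 · 21.6/√108
= 1.645 · 21.6/10.3923
= 3.42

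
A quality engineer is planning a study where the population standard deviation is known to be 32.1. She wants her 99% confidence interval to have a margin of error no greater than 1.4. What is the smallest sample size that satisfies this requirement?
n ≥ 3489

For margin E ≤ 1.4:
n ≥ (z* · σ / E)²
n ≥ (2.576 · 32.1 / 1.4)²
n ≥ 3488.56

Minimum n = 3489 (rounding up)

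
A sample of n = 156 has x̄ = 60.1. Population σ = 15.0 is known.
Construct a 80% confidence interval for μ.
(58.56, 61.64)

z-interval (σ known):
z* = 1.282 for 80% confidence

Margin of error = z* · σ/√n = 1.282 · 15.0/√156 = 1.54

CI: (60.1 - 1.54, 60.1 + 1.54) = (58.56, 61.64)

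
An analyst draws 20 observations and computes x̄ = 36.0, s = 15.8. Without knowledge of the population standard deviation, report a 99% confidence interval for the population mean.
(25.89, 46.11)

t-interval (σ unknown):
df = n - 1 = 19
t* = 2.861 for 99% confidence

Margin of error = t* · s/√n = 2.861 · 15.8/√20 = 10.11

CI: (25.89, 46.11)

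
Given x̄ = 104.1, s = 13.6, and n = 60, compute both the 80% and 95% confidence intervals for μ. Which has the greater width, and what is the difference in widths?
95% CI is wider by 2.48

df = 59
80% CI: t* = 1.296, (101.82, 106.38), width = 2 · t* · s/√n = 4.55
95% CI: t* = 2.001, (100.59, 107.61), width = 2 · t* · s/√n = 7.03

The 95% CI is wider by 7.03 - 4.55 = 2.48.
Higher confidence requires a wider interval.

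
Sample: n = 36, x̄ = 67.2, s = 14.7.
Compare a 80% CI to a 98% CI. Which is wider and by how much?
98% CI is wider by 5.55

df = 35
80% CI: t* = 1.306, (64.00, 70.40), width = 2 · t* · s/√n = 6.40
98% CI: t* = 2.438, (61.23, 73.17), width = 2 · t* · s/√n = 11.95

The 98% CI is wider by 11.95 - 6.40 = 5.55.
Higher confidence requires a wider interval.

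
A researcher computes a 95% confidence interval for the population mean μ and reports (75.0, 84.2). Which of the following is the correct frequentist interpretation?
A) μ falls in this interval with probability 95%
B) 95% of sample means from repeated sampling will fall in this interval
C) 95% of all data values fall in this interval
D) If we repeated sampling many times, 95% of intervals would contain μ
D

A) Wrong — μ is fixed; the randomness lives in the interval, not in μ.
B) Wrong — coverage applies to intervals containing μ, not to future x̄ values.
C) Wrong — a CI is about the parameter μ, not individual data values.
D) Correct — this is the frequentist long-run coverage interpretation.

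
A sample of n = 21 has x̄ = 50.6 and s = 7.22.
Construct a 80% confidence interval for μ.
(48.51, 52.69)

t-interval (σ unknown):
df = n - 1 = 20
t* = 1.325 for 80% confidence

Margin of error = t* · s/√n = 1.325 · 7.22/√21 = 2.09

CI: (48.51, 52.69)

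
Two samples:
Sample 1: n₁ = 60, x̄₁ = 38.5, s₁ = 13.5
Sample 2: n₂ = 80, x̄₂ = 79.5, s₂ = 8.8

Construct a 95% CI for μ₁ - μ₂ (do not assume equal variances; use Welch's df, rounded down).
(-44.97, -37.03)

Difference: x̄₁ - x̄₂ = -41.00
SE = √(s₁²/n₁ + s₂²/n₂) = √(13.5²/60 + 8.8²/80) = 2.0014
df = 95.36 → 95 (Welch–Satterthwaite, rounded down)
t* = 1.985

CI: -41.00 ± 1.985 · 2.0014 = -41.00 ± 3.97 = (-44.97, -37.03)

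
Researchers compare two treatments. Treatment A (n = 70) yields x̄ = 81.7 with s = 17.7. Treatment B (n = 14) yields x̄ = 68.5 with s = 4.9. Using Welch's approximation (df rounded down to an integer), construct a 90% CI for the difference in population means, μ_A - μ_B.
(9.05, 17.35)

Difference: x̄₁ - x̄₂ = 13.20
SE = √(s₁²/n₁ + s₂²/n₂) = √(17.7²/70 + 4.9²/14) = 2.4881
df = 74.19 → 74 (Welch–Satterthwaite, rounded down)
t* = 1.666

CI: 13.20 ± 1.666 · 2.4881 = 13.20 ± 4.15 = (9.05, 17.35)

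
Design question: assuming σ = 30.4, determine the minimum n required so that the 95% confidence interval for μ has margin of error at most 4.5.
n ≥ 176

For margin E ≤ 4.5:
n ≥ (z* · σ / E)²
n ≥ (1.960 · 30.4 / 4.5)²
n ≥ 175.32

Minimum n = 176 (rounding up)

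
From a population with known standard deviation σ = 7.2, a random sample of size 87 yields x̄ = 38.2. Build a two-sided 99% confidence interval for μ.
(36.21, 40.19)

z-interval (σ known):
z* = 2.576 for 99% confidence

Margin of error = z* · σ/√n = 2.576 · 7.2/√87 = 1.99

CI: (38.2 - 1.99, 38.2 + 1.99) = (36.21, 40.19)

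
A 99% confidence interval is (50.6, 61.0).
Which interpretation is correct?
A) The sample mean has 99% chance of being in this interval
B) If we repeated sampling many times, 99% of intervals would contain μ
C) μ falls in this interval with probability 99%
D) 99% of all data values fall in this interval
B

A) Wrong — x̄ is observed and sits in the interval by construction.
B) Correct — this is the frequentist long-run coverage interpretation.
C) Wrong — μ is fixed; the randomness lives in the interval, not in μ.
D) Wrong — a CI is about the parameter μ, not individual data values.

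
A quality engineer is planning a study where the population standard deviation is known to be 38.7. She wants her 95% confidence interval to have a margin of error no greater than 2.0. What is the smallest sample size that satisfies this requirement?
n ≥ 1439

For margin E ≤ 2.0:
n ≥ (z* · σ / E)²
n ≥ (1.960 · 38.7 / 2.0)²
n ≥ 1438.38

Minimum n = 1439 (rounding up)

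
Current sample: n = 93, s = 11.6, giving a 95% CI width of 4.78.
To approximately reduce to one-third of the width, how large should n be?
n ≈ 837

CI width ∝ 1/√n
To reduce width by factor 3, need √n to grow by 3 → need 3² = 9 times as many samples.

Current: n = 93, width = 4.78
New: n = 837, width ≈ 1.57

Width reduced by factor of 4.78/1.57 = 3.04.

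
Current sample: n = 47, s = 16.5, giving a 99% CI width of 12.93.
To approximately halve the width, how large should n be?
n ≈ 188

CI width ∝ 1/√n
To reduce width by factor 2, need √n to grow by 2 → need 2² = 4 times as many samples.

Current: n = 47, width = 12.93
New: n = 188, width ≈ 6.26

Width reduced by factor of 12.93/6.26 = 2.07.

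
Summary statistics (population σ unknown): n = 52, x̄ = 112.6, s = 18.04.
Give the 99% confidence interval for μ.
(105.91, 119.29)

t-interval (σ unknown):
df = n - 1 = 51
t* = 2.676 for 99% confidence

Margin of error = t* · s/√n = 2.676 · 18.04/√52 = 6.69

CI: (105.91, 119.29)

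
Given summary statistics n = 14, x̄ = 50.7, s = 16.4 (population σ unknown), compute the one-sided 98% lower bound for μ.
μ ≥ 40.70

Lower bound (one-sided):
t* = 2.282 (one-sided for 98%)
Lower bound = x̄ - t* · s/√n = 50.7 - 2.282 · 16.4/√14 = 40.70

We are 98% confident that μ ≥ 40.70.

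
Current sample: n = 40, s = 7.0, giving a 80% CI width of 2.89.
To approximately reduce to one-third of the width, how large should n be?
n ≈ 360

CI width ∝ 1/√n
To reduce width by factor 3, need √n to grow by 3 → need 3² = 9 times as many samples.

Current: n = 40, width = 2.89
New: n = 360, width ≈ 0.95

Width reduced by factor of 2.89/0.95 = 3.04.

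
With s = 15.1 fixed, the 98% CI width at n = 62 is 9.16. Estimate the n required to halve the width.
n ≈ 248

CI width ∝ 1/√n
To reduce width by factor 2, need √n to grow by 2 → need 2² = 4 times as many samples.

Current: n = 62, width = 9.16
New: n = 248, width ≈ 4.49

Width reduced by factor of 9.16/4.49 = 2.04.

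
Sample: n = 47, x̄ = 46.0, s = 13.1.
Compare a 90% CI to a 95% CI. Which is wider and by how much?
95% CI is wider by 1.27

df = 46
90% CI: t* = 1.679, (42.79, 49.21), width = 2 · t* · s/√n = 6.42
95% CI: t* = 2.013, (42.15, 49.85), width = 2 · t* · s/√n = 7.69

The 95% CI is wider by 7.69 - 6.42 = 1.27.
Higher confidence requires a wider interval.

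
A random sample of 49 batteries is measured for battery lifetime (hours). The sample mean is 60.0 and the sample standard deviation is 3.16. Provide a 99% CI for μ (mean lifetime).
(58.79, 61.21)

t-interval (σ unknown):
df = n - 1 = 48
t* = 2.682 for 99% confidence

Margin of error = t* · s/√n = 2.682 · 3.16/√49 = 1.21

CI: (58.79, 61.21)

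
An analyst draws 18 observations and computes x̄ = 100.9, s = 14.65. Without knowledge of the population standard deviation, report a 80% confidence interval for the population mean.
(96.30, 105.50)

t-interval (σ unknown):
df = n - 1 = 17
t* = 1.333 for 80% confidence

Margin of error = t* · s/√n = 1.333 · 14.65/√18 = 4.60

CI: (96.30, 105.50)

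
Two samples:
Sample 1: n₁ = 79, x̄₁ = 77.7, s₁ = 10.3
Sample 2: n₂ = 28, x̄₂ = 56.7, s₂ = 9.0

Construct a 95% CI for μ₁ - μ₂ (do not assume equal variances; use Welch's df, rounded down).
(16.87, 25.13)

Difference: x̄₁ - x̄₂ = 21.00
SE = √(s₁²/n₁ + s₂²/n₂) = √(10.3²/79 + 9.0²/28) = 2.0581
df = 53.87 → 53 (Welch–Satterthwaite, rounded down)
t* = 2.006

CI: 21.00 ± 2.006 · 2.0581 = 21.00 ± 4.13 = (16.87, 25.13)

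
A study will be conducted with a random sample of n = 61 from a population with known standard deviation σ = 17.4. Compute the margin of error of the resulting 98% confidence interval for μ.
Margin of error = 5.18

Margin of error = z* · σ/√n
= 2.326 · 17.4/√61
= 2.326 · 17.4/7.8102
= 5.18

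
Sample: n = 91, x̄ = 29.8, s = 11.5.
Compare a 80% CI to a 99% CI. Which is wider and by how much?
99% CI is wider by 3.24

df = 90
80% CI: t* = 1.291, (28.24, 31.36), width = 2 · t* · s/√n = 3.11
99% CI: t* = 2.632, (26.63, 32.97), width = 2 · t* · s/√n = 6.35

The 99% CI is wider by 6.35 - 3.11 = 3.24.
Higher confidence requires a wider interval.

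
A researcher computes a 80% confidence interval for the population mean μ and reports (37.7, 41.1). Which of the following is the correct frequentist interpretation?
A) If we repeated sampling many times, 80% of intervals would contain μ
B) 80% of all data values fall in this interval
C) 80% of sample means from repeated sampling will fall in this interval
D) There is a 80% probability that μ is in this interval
A

A) Correct — this is the frequentist long-run coverage interpretation.
B) Wrong — a CI is about the parameter μ, not individual data values.
C) Wrong — coverage applies to intervals containing μ, not to future x̄ values.
D) Wrong — μ is fixed; the randomness lives in the interval, not in μ.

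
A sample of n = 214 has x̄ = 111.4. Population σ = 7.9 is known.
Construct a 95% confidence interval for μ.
(110.34, 112.46)

z-interval (σ known):
z* = 1.960 for 95% confidence

Margin of error = z* · σ/√n = 1.960 · 7.9/√214 = 1.06

CI: (111.4 - 1.06, 111.4 + 1.06) = (110.34, 112.46)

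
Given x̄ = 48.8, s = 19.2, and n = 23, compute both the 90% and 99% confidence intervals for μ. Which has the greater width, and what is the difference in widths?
99% CI is wider by 8.82

df = 22
90% CI: t* = 1.717, (41.93, 55.67), width = 2 · t* · s/√n = 13.75
99% CI: t* = 2.819, (37.51, 60.09), width = 2 · t* · s/√n = 22.57

The 99% CI is wider by 22.57 - 13.75 = 8.82.
Higher confidence requires a wider interval.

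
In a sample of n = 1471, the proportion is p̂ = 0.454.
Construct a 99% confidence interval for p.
(0.421, 0.487)

Proportion CI:
SE = √(p̂(1-p̂)/n) = √(0.454 · 0.546 / 1471) = 0.01298

z* = 2.576
Margin = z* · SE = 2.576 · 0.01298 = 0.0334

CI: 0.454 ± 0.0334 = (0.421, 0.487)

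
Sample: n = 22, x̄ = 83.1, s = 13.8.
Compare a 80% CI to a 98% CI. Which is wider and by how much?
98% CI is wider by 7.04

df = 21
80% CI: t* = 1.323, (79.21, 86.99), width = 2 · t* · s/√n = 7.78
98% CI: t* = 2.518, (75.69, 90.51), width = 2 · t* · s/√n = 14.82

The 98% CI is wider by 14.82 - 7.78 = 7.04.
Higher confidence requires a wider interval.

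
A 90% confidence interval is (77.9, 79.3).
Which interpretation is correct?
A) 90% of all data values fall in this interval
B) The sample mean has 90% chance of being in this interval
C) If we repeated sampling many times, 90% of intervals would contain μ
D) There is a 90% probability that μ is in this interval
C

A) Wrong — a CI is about the parameter μ, not individual data values.
B) Wrong — x̄ is observed and sits in the interval by construction.
C) Correct — this is the frequentist long-run coverage interpretation.
D) Wrong — μ is fixed; the randomness lives in the interval, not in μ.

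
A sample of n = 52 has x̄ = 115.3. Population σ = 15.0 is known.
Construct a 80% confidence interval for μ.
(112.63, 117.97)

z-interval (σ known):
z* = 1.282 for 80% confidence

Margin of error = z* · σ/√n = 1.282 · 15.0/√52 = 2.67

CI: (115.3 - 2.67, 115.3 + 2.67) = (112.63, 117.97)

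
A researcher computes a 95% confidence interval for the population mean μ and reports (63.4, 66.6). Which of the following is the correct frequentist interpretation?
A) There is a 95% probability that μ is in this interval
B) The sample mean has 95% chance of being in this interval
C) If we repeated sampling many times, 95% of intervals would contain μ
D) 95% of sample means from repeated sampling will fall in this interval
C

A) Wrong — μ is fixed; the randomness lives in the interval, not in μ.
B) Wrong — x̄ is observed and sits in the interval by construction.
C) Correct — this is the frequentist long-run coverage interpretation.
D) Wrong — coverage applies to intervals containing μ, not to future x̄ values.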